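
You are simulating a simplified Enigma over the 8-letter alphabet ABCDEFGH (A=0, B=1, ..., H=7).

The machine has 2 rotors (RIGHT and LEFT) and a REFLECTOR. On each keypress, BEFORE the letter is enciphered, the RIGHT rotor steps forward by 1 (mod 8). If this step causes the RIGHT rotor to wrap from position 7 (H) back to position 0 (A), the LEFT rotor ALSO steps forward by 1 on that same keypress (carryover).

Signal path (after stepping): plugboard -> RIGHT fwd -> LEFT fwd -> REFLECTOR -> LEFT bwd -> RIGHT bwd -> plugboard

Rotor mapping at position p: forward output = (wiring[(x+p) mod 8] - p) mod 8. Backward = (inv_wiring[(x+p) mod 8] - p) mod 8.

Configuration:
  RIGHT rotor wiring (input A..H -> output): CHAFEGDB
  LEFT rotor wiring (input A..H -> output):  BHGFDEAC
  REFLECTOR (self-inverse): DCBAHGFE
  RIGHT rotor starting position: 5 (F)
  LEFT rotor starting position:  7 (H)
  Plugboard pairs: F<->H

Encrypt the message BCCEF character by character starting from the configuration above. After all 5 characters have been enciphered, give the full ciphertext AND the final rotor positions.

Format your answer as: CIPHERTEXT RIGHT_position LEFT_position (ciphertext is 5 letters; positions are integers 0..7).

Answer: AABFE 2 0

Derivation:
Char 1 ('B'): step: R->6, L=7; B->plug->B->R->D->L->H->refl->E->L'->F->R'->A->plug->A
Char 2 ('C'): step: R->7, L=7; C->plug->C->R->A->L->D->refl->A->L'->C->R'->A->plug->A
Char 3 ('C'): step: R->0, L->0 (L advanced); C->plug->C->R->A->L->B->refl->C->L'->H->R'->B->plug->B
Char 4 ('E'): step: R->1, L=0; E->plug->E->R->F->L->E->refl->H->L'->B->R'->H->plug->F
Char 5 ('F'): step: R->2, L=0; F->plug->H->R->F->L->E->refl->H->L'->B->R'->E->plug->E
Final: ciphertext=AABFE, RIGHT=2, LEFT=0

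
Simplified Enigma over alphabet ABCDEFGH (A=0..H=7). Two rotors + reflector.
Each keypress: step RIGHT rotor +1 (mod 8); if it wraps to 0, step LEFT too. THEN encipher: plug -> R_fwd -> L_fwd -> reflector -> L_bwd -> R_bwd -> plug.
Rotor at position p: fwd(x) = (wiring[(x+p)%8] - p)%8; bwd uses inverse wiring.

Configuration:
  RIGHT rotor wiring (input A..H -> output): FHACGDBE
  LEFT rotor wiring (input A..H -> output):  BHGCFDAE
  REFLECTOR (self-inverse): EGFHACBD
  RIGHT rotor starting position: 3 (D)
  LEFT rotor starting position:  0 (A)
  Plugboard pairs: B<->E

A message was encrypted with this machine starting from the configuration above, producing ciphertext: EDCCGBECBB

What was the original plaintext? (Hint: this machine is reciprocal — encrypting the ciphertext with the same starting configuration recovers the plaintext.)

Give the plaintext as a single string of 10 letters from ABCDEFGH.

Char 1 ('E'): step: R->4, L=0; E->plug->B->R->H->L->E->refl->A->L'->G->R'->H->plug->H
Char 2 ('D'): step: R->5, L=0; D->plug->D->R->A->L->B->refl->G->L'->C->R'->E->plug->B
Char 3 ('C'): step: R->6, L=0; C->plug->C->R->H->L->E->refl->A->L'->G->R'->B->plug->E
Char 4 ('C'): step: R->7, L=0; C->plug->C->R->A->L->B->refl->G->L'->C->R'->H->plug->H
Char 5 ('G'): step: R->0, L->1 (L advanced); G->plug->G->R->B->L->F->refl->C->L'->E->R'->H->plug->H
Char 6 ('B'): step: R->1, L=1; B->plug->E->R->C->L->B->refl->G->L'->A->R'->F->plug->F
Char 7 ('E'): step: R->2, L=1; E->plug->B->R->A->L->G->refl->B->L'->C->R'->F->plug->F
Char 8 ('C'): step: R->3, L=1; C->plug->C->R->A->L->G->refl->B->L'->C->R'->F->plug->F
Char 9 ('B'): step: R->4, L=1; B->plug->E->R->B->L->F->refl->C->L'->E->R'->G->plug->G
Char 10 ('B'): step: R->5, L=1; B->plug->E->R->C->L->B->refl->G->L'->A->R'->D->plug->D

Answer: HBEHHFFFGD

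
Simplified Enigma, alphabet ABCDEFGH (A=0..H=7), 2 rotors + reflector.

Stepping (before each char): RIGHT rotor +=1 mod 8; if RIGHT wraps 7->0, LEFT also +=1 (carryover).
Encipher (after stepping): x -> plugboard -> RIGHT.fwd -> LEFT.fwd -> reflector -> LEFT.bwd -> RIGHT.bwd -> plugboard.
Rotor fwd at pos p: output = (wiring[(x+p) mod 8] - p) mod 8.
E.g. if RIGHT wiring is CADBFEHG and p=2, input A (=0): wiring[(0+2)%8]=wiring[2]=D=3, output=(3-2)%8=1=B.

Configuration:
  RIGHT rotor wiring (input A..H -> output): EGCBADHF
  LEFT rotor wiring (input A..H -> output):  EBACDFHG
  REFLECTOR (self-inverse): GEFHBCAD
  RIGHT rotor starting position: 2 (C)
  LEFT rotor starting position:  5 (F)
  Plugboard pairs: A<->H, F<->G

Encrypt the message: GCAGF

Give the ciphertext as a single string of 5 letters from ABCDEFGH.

Answer: HAGAE

Derivation:
Char 1 ('G'): step: R->3, L=5; G->plug->F->R->B->L->C->refl->F->L'->G->R'->A->plug->H
Char 2 ('C'): step: R->4, L=5; C->plug->C->R->D->L->H->refl->D->L'->F->R'->H->plug->A
Char 3 ('A'): step: R->5, L=5; A->plug->H->R->D->L->H->refl->D->L'->F->R'->F->plug->G
Char 4 ('G'): step: R->6, L=5; G->plug->F->R->D->L->H->refl->D->L'->F->R'->H->plug->A
Char 5 ('F'): step: R->7, L=5; F->plug->G->R->E->L->E->refl->B->L'->C->R'->E->plug->E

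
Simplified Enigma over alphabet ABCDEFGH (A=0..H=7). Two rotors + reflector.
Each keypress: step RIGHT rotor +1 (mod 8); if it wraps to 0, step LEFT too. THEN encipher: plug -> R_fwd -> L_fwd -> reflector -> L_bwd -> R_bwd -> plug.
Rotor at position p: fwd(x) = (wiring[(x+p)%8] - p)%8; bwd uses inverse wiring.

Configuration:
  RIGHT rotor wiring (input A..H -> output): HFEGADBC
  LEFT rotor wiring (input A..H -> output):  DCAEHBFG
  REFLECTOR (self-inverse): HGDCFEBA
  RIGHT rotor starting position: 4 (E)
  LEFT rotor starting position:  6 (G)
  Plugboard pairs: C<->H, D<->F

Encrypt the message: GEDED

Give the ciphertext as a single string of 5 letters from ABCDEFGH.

Char 1 ('G'): step: R->5, L=6; G->plug->G->R->B->L->A->refl->H->L'->A->R'->E->plug->E
Char 2 ('E'): step: R->6, L=6; E->plug->E->R->G->L->B->refl->G->L'->F->R'->H->plug->C
Char 3 ('D'): step: R->7, L=6; D->plug->F->R->B->L->A->refl->H->L'->A->R'->B->plug->B
Char 4 ('E'): step: R->0, L->7 (L advanced); E->plug->E->R->A->L->H->refl->A->L'->F->R'->B->plug->B
Char 5 ('D'): step: R->1, L=7; D->plug->F->R->A->L->H->refl->A->L'->F->R'->C->plug->H

Answer: ECBBH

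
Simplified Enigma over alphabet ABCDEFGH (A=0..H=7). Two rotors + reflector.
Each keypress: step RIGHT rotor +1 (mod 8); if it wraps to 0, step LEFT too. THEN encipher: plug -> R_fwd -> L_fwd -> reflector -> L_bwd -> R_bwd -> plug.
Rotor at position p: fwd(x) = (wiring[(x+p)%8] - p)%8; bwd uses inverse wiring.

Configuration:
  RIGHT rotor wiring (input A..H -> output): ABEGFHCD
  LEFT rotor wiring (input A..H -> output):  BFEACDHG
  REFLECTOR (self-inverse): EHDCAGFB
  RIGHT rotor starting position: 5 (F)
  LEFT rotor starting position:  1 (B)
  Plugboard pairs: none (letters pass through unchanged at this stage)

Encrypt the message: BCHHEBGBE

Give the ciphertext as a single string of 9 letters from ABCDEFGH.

Answer: EHDAHFDAD

Derivation:
Char 1 ('B'): step: R->6, L=1; B->plug->B->R->F->L->G->refl->F->L'->G->R'->E->plug->E
Char 2 ('C'): step: R->7, L=1; C->plug->C->R->C->L->H->refl->B->L'->D->R'->H->plug->H
Char 3 ('H'): step: R->0, L->2 (L advanced); H->plug->H->R->D->L->B->refl->H->L'->G->R'->D->plug->D
Char 4 ('H'): step: R->1, L=2; H->plug->H->R->H->L->D->refl->C->L'->A->R'->A->plug->A
Char 5 ('E'): step: R->2, L=2; E->plug->E->R->A->L->C->refl->D->L'->H->R'->H->plug->H
Char 6 ('B'): step: R->3, L=2; B->plug->B->R->C->L->A->refl->E->L'->F->R'->F->plug->F
Char 7 ('G'): step: R->4, L=2; G->plug->G->R->A->L->C->refl->D->L'->H->R'->D->plug->D
Char 8 ('B'): step: R->5, L=2; B->plug->B->R->F->L->E->refl->A->L'->C->R'->A->plug->A
Char 9 ('E'): step: R->6, L=2; E->plug->E->R->G->L->H->refl->B->L'->D->R'->D->plug->D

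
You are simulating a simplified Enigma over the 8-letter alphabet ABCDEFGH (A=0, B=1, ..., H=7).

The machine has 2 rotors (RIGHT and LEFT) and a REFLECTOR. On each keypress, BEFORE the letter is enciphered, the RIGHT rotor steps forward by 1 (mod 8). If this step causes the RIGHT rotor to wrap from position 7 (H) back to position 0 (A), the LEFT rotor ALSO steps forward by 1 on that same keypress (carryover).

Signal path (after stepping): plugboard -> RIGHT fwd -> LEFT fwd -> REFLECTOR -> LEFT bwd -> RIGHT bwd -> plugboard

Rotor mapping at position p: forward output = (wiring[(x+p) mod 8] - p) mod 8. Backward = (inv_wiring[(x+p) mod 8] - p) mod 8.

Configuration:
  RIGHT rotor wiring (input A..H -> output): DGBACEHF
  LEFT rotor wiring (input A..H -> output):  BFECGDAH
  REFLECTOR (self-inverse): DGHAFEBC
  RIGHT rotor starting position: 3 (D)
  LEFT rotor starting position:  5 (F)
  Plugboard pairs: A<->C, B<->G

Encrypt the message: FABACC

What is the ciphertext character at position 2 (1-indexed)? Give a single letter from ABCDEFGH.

Char 1 ('F'): step: R->4, L=5; F->plug->F->R->C->L->C->refl->H->L'->F->R'->G->plug->B
Char 2 ('A'): step: R->5, L=5; A->plug->C->R->A->L->G->refl->B->L'->H->R'->A->plug->C

C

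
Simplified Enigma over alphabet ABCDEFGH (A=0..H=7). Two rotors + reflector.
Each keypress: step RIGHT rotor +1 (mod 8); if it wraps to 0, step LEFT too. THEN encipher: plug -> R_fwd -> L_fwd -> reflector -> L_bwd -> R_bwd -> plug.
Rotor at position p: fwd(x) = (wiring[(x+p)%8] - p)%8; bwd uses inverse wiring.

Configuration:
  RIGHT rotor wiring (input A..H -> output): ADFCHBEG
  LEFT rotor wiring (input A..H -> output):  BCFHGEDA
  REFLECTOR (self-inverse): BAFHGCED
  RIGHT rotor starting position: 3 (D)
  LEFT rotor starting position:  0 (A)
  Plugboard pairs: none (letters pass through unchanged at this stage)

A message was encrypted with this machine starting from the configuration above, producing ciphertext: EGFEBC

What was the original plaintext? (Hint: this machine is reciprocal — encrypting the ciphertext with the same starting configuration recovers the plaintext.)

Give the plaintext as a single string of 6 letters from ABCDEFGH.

Answer: BADDCA

Derivation:
Char 1 ('E'): step: R->4, L=0; E->plug->E->R->E->L->G->refl->E->L'->F->R'->B->plug->B
Char 2 ('G'): step: R->5, L=0; G->plug->G->R->F->L->E->refl->G->L'->E->R'->A->plug->A
Char 3 ('F'): step: R->6, L=0; F->plug->F->R->E->L->G->refl->E->L'->F->R'->D->plug->D
Char 4 ('E'): step: R->7, L=0; E->plug->E->R->D->L->H->refl->D->L'->G->R'->D->plug->D
Char 5 ('B'): step: R->0, L->1 (L advanced); B->plug->B->R->D->L->F->refl->C->L'->F->R'->C->plug->C
Char 6 ('C'): step: R->1, L=1; C->plug->C->R->B->L->E->refl->G->L'->C->R'->A->plug->A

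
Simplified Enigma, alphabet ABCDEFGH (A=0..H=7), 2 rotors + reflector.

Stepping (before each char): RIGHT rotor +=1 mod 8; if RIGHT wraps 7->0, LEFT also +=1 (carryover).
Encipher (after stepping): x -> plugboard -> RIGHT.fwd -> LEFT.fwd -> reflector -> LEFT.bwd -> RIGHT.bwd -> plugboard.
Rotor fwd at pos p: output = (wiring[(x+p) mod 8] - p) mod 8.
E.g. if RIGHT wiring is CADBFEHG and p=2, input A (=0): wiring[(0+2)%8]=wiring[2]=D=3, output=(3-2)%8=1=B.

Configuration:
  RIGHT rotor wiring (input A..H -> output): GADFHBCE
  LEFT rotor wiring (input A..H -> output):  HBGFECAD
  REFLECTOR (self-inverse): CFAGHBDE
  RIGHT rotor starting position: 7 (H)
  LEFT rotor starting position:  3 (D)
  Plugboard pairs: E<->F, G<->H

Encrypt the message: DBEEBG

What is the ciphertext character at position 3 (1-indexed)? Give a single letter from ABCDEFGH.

Char 1 ('D'): step: R->0, L->4 (L advanced); D->plug->D->R->F->L->F->refl->B->L'->H->R'->E->plug->F
Char 2 ('B'): step: R->1, L=4; B->plug->B->R->C->L->E->refl->H->L'->D->R'->G->plug->H
Char 3 ('E'): step: R->2, L=4; E->plug->F->R->C->L->E->refl->H->L'->D->R'->B->plug->B

B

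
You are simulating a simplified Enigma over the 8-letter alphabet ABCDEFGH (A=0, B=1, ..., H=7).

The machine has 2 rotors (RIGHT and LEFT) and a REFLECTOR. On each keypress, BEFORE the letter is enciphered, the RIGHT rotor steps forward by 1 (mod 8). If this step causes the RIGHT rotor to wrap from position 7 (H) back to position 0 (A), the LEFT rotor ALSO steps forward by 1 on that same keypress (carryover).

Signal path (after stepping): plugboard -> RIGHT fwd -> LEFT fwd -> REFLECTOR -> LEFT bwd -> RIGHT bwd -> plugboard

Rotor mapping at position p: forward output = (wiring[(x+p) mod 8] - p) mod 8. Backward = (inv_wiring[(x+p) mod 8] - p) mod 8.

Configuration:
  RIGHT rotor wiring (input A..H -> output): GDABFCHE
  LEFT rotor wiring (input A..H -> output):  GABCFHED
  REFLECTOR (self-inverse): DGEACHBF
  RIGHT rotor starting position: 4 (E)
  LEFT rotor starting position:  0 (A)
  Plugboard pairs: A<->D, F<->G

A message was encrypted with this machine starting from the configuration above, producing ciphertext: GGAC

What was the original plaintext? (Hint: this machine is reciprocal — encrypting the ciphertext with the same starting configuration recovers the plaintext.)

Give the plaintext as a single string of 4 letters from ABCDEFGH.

Answer: EBBF

Derivation:
Char 1 ('G'): step: R->5, L=0; G->plug->F->R->D->L->C->refl->E->L'->G->R'->E->plug->E
Char 2 ('G'): step: R->6, L=0; G->plug->F->R->D->L->C->refl->E->L'->G->R'->B->plug->B
Char 3 ('A'): step: R->7, L=0; A->plug->D->R->B->L->A->refl->D->L'->H->R'->B->plug->B
Char 4 ('C'): step: R->0, L->1 (L advanced); C->plug->C->R->A->L->H->refl->F->L'->H->R'->G->plug->F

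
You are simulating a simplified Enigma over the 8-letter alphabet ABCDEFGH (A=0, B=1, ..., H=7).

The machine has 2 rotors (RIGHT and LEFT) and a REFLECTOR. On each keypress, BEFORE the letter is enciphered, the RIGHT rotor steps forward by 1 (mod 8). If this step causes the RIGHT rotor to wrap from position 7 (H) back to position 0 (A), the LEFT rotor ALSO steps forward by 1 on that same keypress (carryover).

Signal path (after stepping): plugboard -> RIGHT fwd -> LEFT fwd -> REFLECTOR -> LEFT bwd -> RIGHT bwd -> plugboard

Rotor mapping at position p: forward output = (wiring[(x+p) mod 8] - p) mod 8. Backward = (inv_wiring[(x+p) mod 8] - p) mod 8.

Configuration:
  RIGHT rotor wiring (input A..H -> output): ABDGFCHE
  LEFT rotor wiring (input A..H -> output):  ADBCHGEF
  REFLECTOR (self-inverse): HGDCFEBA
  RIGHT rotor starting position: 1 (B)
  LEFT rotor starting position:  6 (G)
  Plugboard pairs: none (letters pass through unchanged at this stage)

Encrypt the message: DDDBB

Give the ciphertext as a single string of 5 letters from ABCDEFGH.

Answer: GBBEF

Derivation:
Char 1 ('D'): step: R->2, L=6; D->plug->D->R->A->L->G->refl->B->L'->G->R'->G->plug->G
Char 2 ('D'): step: R->3, L=6; D->plug->D->R->E->L->D->refl->C->L'->C->R'->B->plug->B
Char 3 ('D'): step: R->4, L=6; D->plug->D->R->A->L->G->refl->B->L'->G->R'->B->plug->B
Char 4 ('B'): step: R->5, L=6; B->plug->B->R->C->L->C->refl->D->L'->E->R'->E->plug->E
Char 5 ('B'): step: R->6, L=6; B->plug->B->R->G->L->B->refl->G->L'->A->R'->F->plug->F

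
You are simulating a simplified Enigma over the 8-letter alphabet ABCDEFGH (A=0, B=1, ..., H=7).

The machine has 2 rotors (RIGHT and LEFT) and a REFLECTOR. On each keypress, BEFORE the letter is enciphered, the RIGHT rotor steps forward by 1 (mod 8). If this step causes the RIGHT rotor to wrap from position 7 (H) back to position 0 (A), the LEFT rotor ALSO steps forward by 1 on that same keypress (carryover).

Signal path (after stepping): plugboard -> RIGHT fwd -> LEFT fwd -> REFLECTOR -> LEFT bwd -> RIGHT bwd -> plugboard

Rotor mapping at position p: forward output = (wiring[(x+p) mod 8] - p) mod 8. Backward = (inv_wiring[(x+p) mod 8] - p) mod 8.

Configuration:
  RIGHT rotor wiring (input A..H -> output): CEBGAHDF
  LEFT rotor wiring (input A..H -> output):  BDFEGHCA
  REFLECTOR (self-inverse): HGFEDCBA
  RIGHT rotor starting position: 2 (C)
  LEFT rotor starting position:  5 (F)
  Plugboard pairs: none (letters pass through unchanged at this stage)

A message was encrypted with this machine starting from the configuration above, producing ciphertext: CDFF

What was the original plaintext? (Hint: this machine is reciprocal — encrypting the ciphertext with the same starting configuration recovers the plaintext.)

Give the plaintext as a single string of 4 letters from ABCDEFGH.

Char 1 ('C'): step: R->3, L=5; C->plug->C->R->E->L->G->refl->B->L'->H->R'->F->plug->F
Char 2 ('D'): step: R->4, L=5; D->plug->D->R->B->L->F->refl->C->L'->A->R'->F->plug->F
Char 3 ('F'): step: R->5, L=5; F->plug->F->R->E->L->G->refl->B->L'->H->R'->E->plug->E
Char 4 ('F'): step: R->6, L=5; F->plug->F->R->A->L->C->refl->F->L'->B->R'->H->plug->H

Answer: FFEH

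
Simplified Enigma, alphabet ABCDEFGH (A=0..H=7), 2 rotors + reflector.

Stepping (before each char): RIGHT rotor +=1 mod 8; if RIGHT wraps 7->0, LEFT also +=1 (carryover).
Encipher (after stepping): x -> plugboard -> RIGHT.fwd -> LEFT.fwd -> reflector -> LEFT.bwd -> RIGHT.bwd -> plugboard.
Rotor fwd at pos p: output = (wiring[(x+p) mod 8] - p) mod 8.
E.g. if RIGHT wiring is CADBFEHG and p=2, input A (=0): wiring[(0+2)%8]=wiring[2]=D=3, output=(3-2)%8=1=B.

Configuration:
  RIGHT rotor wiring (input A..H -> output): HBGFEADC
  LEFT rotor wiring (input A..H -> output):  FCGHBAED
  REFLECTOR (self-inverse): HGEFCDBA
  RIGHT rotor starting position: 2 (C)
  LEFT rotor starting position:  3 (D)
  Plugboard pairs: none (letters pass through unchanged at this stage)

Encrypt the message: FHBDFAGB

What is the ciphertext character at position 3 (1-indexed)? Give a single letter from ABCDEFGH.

Char 1 ('F'): step: R->3, L=3; F->plug->F->R->E->L->A->refl->H->L'->G->R'->G->plug->G
Char 2 ('H'): step: R->4, L=3; H->plug->H->R->B->L->G->refl->B->L'->D->R'->E->plug->E
Char 3 ('B'): step: R->5, L=3; B->plug->B->R->G->L->H->refl->A->L'->E->R'->E->plug->E

E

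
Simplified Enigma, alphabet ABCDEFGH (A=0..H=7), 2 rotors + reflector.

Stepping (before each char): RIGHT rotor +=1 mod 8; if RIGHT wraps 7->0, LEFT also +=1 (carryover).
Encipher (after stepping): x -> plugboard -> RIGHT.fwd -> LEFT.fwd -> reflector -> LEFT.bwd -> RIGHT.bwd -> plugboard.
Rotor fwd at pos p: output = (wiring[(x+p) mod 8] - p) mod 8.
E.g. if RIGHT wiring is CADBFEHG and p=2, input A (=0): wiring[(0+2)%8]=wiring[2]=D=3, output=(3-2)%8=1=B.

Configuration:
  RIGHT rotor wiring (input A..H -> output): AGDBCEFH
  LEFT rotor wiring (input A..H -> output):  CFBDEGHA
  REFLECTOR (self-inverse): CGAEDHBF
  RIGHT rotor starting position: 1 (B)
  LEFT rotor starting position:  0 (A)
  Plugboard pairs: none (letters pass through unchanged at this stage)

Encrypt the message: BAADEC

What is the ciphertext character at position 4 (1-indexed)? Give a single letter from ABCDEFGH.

Char 1 ('B'): step: R->2, L=0; B->plug->B->R->H->L->A->refl->C->L'->A->R'->C->plug->C
Char 2 ('A'): step: R->3, L=0; A->plug->A->R->G->L->H->refl->F->L'->B->R'->C->plug->C
Char 3 ('A'): step: R->4, L=0; A->plug->A->R->G->L->H->refl->F->L'->B->R'->C->plug->C
Char 4 ('D'): step: R->5, L=0; D->plug->D->R->D->L->D->refl->E->L'->E->R'->G->plug->G

G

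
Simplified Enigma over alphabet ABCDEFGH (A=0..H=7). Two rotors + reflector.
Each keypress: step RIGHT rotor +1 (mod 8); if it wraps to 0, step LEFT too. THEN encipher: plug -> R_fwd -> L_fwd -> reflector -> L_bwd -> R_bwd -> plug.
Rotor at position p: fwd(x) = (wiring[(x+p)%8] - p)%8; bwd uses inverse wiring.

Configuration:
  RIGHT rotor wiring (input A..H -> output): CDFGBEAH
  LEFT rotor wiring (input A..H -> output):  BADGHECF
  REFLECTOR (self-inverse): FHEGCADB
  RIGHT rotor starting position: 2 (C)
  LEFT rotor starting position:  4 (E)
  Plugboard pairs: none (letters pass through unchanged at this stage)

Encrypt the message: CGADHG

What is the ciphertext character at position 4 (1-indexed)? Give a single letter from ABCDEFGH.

Char 1 ('C'): step: R->3, L=4; C->plug->C->R->B->L->A->refl->F->L'->E->R'->E->plug->E
Char 2 ('G'): step: R->4, L=4; G->plug->G->R->B->L->A->refl->F->L'->E->R'->C->plug->C
Char 3 ('A'): step: R->5, L=4; A->plug->A->R->H->L->C->refl->E->L'->F->R'->D->plug->D
Char 4 ('D'): step: R->6, L=4; D->plug->D->R->F->L->E->refl->C->L'->H->R'->E->plug->E

E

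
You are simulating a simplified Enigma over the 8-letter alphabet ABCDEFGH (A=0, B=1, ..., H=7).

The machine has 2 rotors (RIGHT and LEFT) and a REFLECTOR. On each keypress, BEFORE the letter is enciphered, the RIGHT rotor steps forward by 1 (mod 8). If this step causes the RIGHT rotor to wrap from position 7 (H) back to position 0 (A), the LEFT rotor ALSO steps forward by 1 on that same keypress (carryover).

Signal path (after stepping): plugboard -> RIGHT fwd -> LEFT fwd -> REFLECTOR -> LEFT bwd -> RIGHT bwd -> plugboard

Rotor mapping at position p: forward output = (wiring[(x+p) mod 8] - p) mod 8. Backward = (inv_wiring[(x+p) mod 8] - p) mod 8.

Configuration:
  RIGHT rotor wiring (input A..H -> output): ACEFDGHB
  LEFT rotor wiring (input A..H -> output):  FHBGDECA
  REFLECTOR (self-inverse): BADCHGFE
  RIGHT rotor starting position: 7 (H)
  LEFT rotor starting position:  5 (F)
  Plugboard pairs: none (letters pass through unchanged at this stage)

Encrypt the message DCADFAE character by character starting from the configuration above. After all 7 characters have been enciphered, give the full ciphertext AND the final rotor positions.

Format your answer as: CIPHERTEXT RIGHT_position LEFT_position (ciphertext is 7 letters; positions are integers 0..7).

Answer: EAHHACF 6 6

Derivation:
Char 1 ('D'): step: R->0, L->6 (L advanced); D->plug->D->R->F->L->A->refl->B->L'->D->R'->E->plug->E
Char 2 ('C'): step: R->1, L=6; C->plug->C->R->E->L->D->refl->C->L'->B->R'->A->plug->A
Char 3 ('A'): step: R->2, L=6; A->plug->A->R->C->L->H->refl->E->L'->A->R'->H->plug->H
Char 4 ('D'): step: R->3, L=6; D->plug->D->R->E->L->D->refl->C->L'->B->R'->H->plug->H
Char 5 ('F'): step: R->4, L=6; F->plug->F->R->G->L->F->refl->G->L'->H->R'->A->plug->A
Char 6 ('A'): step: R->5, L=6; A->plug->A->R->B->L->C->refl->D->L'->E->R'->C->plug->C
Char 7 ('E'): step: R->6, L=6; E->plug->E->R->G->L->F->refl->G->L'->H->R'->F->plug->F
Final: ciphertext=EAHHACF, RIGHT=6, LEFT=6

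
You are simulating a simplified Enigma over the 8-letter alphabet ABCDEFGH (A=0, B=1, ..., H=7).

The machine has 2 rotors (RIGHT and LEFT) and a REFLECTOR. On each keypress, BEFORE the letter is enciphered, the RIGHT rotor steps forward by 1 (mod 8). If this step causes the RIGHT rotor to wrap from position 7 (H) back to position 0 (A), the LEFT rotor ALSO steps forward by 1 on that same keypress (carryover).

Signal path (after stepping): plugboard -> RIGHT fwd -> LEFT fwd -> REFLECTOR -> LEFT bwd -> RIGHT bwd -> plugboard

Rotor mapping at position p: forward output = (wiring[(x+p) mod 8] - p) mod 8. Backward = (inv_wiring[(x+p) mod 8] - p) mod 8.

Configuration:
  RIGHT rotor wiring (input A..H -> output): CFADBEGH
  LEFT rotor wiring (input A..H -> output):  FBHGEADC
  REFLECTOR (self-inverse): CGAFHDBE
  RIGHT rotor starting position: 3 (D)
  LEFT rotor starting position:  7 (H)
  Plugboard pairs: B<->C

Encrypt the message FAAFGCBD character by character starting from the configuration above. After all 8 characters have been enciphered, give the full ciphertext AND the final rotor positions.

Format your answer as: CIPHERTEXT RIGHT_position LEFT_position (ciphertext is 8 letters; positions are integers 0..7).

Answer: EHFCBFFB 3 0

Derivation:
Char 1 ('F'): step: R->4, L=7; F->plug->F->R->B->L->G->refl->B->L'->G->R'->E->plug->E
Char 2 ('A'): step: R->5, L=7; A->plug->A->R->H->L->E->refl->H->L'->E->R'->H->plug->H
Char 3 ('A'): step: R->6, L=7; A->plug->A->R->A->L->D->refl->F->L'->F->R'->F->plug->F
Char 4 ('F'): step: R->7, L=7; F->plug->F->R->C->L->C->refl->A->L'->D->R'->B->plug->C
Char 5 ('G'): step: R->0, L->0 (L advanced); G->plug->G->R->G->L->D->refl->F->L'->A->R'->C->plug->B
Char 6 ('C'): step: R->1, L=0; C->plug->B->R->H->L->C->refl->A->L'->F->R'->F->plug->F
Char 7 ('B'): step: R->2, L=0; B->plug->C->R->H->L->C->refl->A->L'->F->R'->F->plug->F
Char 8 ('D'): step: R->3, L=0; D->plug->D->R->D->L->G->refl->B->L'->B->R'->C->plug->B
Final: ciphertext=EHFCBFFB, RIGHT=3, LEFT=0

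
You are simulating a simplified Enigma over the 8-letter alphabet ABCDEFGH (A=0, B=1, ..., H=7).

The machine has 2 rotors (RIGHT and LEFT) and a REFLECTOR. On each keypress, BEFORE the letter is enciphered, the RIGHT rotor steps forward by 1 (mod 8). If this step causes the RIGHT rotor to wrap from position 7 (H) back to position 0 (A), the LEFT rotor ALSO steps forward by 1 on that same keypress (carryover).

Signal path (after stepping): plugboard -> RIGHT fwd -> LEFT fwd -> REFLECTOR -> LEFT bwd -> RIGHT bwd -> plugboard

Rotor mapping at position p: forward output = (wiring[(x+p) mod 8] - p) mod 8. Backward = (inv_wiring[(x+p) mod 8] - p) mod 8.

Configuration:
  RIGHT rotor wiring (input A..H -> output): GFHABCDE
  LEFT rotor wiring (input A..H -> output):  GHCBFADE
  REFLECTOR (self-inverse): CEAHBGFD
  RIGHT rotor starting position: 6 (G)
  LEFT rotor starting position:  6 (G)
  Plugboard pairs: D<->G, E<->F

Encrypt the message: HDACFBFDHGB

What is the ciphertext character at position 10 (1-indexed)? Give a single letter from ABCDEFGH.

Char 1 ('H'): step: R->7, L=6; H->plug->H->R->E->L->E->refl->B->L'->D->R'->G->plug->D
Char 2 ('D'): step: R->0, L->7 (L advanced); D->plug->G->R->D->L->D->refl->H->L'->B->R'->E->plug->F
Char 3 ('A'): step: R->1, L=7; A->plug->A->R->E->L->C->refl->A->L'->C->R'->F->plug->E
Char 4 ('C'): step: R->2, L=7; C->plug->C->R->H->L->E->refl->B->L'->G->R'->B->plug->B
Char 5 ('F'): step: R->3, L=7; F->plug->E->R->B->L->H->refl->D->L'->D->R'->F->plug->E
Char 6 ('B'): step: R->4, L=7; B->plug->B->R->G->L->B->refl->E->L'->H->R'->C->plug->C
Char 7 ('F'): step: R->5, L=7; F->plug->E->R->A->L->F->refl->G->L'->F->R'->A->plug->A
Char 8 ('D'): step: R->6, L=7; D->plug->G->R->D->L->D->refl->H->L'->B->R'->E->plug->F
Char 9 ('H'): step: R->7, L=7; H->plug->H->R->E->L->C->refl->A->L'->C->R'->F->plug->E
Char 10 ('G'): step: R->0, L->0 (L advanced); G->plug->D->R->A->L->G->refl->F->L'->E->R'->H->plug->H

H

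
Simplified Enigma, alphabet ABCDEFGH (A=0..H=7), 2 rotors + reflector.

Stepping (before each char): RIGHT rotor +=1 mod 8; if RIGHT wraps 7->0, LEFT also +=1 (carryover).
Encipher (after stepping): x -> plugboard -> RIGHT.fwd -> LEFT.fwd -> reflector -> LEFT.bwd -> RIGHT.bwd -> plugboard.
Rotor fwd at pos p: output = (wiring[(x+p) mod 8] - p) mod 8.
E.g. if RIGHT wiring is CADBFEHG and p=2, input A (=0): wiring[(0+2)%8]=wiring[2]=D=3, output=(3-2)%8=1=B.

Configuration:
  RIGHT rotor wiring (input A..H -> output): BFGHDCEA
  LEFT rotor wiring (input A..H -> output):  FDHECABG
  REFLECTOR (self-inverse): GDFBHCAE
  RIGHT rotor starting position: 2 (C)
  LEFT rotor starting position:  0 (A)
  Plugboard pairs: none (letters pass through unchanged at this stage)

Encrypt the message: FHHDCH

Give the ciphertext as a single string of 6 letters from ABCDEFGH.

Answer: DGFGAC

Derivation:
Char 1 ('F'): step: R->3, L=0; F->plug->F->R->G->L->B->refl->D->L'->B->R'->D->plug->D
Char 2 ('H'): step: R->4, L=0; H->plug->H->R->D->L->E->refl->H->L'->C->R'->G->plug->G
Char 3 ('H'): step: R->5, L=0; H->plug->H->R->G->L->B->refl->D->L'->B->R'->F->plug->F
Char 4 ('D'): step: R->6, L=0; D->plug->D->R->H->L->G->refl->A->L'->F->R'->G->plug->G
Char 5 ('C'): step: R->7, L=0; C->plug->C->R->G->L->B->refl->D->L'->B->R'->A->plug->A
Char 6 ('H'): step: R->0, L->1 (L advanced); H->plug->H->R->A->L->C->refl->F->L'->G->R'->C->plug->C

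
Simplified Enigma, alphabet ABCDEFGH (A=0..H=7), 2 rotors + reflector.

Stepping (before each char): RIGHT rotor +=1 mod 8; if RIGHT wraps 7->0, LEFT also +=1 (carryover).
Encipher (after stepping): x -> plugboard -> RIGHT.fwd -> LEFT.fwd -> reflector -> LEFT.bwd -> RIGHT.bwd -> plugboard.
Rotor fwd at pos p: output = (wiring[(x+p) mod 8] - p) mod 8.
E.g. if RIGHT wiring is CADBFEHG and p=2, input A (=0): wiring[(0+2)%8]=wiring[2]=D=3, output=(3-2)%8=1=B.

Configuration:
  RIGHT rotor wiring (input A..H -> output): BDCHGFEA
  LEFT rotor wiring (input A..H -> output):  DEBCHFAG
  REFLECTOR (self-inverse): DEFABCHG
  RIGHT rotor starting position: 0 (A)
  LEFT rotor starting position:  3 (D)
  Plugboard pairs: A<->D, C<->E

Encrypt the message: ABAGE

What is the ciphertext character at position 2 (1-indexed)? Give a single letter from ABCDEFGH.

Char 1 ('A'): step: R->1, L=3; A->plug->D->R->F->L->A->refl->D->L'->E->R'->E->plug->C
Char 2 ('B'): step: R->2, L=3; B->plug->B->R->F->L->A->refl->D->L'->E->R'->C->plug->E

E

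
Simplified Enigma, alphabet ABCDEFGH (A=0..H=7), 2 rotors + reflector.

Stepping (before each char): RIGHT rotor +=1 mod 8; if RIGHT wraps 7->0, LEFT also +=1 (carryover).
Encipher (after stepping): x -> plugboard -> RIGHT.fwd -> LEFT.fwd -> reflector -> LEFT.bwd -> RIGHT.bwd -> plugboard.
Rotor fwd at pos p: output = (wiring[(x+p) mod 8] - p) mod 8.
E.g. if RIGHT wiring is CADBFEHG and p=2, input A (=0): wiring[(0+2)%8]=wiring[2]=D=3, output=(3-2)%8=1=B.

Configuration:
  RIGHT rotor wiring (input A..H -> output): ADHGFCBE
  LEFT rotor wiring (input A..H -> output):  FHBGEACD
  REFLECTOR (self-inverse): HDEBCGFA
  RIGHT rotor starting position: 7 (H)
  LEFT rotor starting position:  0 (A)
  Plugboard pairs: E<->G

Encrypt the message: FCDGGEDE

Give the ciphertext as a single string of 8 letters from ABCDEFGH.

Char 1 ('F'): step: R->0, L->1 (L advanced); F->plug->F->R->C->L->F->refl->G->L'->A->R'->A->plug->A
Char 2 ('C'): step: R->1, L=1; C->plug->C->R->F->L->B->refl->D->L'->D->R'->G->plug->E
Char 3 ('D'): step: R->2, L=1; D->plug->D->R->A->L->G->refl->F->L'->C->R'->F->plug->F
Char 4 ('G'): step: R->3, L=1; G->plug->E->R->B->L->A->refl->H->L'->E->R'->H->plug->H
Char 5 ('G'): step: R->4, L=1; G->plug->E->R->E->L->H->refl->A->L'->B->R'->A->plug->A
Char 6 ('E'): step: R->5, L=1; E->plug->G->R->B->L->A->refl->H->L'->E->R'->B->plug->B
Char 7 ('D'): step: R->6, L=1; D->plug->D->R->F->L->B->refl->D->L'->D->R'->A->plug->A
Char 8 ('E'): step: R->7, L=1; E->plug->G->R->D->L->D->refl->B->L'->F->R'->A->plug->A

Answer: AEFHABAA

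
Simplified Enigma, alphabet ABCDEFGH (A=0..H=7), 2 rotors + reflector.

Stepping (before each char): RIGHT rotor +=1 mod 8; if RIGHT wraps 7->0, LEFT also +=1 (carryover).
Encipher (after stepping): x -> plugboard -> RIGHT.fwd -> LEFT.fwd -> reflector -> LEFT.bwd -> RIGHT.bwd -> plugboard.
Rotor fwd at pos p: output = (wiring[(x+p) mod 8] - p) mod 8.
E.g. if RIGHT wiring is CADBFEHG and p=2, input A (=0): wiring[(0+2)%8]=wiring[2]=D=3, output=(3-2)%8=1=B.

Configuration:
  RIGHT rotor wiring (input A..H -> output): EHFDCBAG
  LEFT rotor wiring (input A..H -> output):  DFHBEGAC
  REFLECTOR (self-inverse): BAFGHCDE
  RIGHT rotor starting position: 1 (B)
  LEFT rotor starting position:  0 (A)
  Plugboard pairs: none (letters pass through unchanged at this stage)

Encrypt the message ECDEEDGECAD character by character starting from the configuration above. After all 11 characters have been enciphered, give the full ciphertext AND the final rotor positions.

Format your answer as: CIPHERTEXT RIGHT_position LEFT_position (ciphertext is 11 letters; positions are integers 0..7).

Char 1 ('E'): step: R->2, L=0; E->plug->E->R->G->L->A->refl->B->L'->D->R'->A->plug->A
Char 2 ('C'): step: R->3, L=0; C->plug->C->R->G->L->A->refl->B->L'->D->R'->E->plug->E
Char 3 ('D'): step: R->4, L=0; D->plug->D->R->C->L->H->refl->E->L'->E->R'->C->plug->C
Char 4 ('E'): step: R->5, L=0; E->plug->E->R->C->L->H->refl->E->L'->E->R'->A->plug->A
Char 5 ('E'): step: R->6, L=0; E->plug->E->R->H->L->C->refl->F->L'->B->R'->D->plug->D
Char 6 ('D'): step: R->7, L=0; D->plug->D->R->G->L->A->refl->B->L'->D->R'->F->plug->F
Char 7 ('G'): step: R->0, L->1 (L advanced); G->plug->G->R->A->L->E->refl->H->L'->F->R'->C->plug->C
Char 8 ('E'): step: R->1, L=1; E->plug->E->R->A->L->E->refl->H->L'->F->R'->G->plug->G
Char 9 ('C'): step: R->2, L=1; C->plug->C->R->A->L->E->refl->H->L'->F->R'->H->plug->H
Char 10 ('A'): step: R->3, L=1; A->plug->A->R->A->L->E->refl->H->L'->F->R'->D->plug->D
Char 11 ('D'): step: R->4, L=1; D->plug->D->R->C->L->A->refl->B->L'->G->R'->A->plug->A
Final: ciphertext=AECADFCGHDA, RIGHT=4, LEFT=1

Answer: AECADFCGHDA 4 1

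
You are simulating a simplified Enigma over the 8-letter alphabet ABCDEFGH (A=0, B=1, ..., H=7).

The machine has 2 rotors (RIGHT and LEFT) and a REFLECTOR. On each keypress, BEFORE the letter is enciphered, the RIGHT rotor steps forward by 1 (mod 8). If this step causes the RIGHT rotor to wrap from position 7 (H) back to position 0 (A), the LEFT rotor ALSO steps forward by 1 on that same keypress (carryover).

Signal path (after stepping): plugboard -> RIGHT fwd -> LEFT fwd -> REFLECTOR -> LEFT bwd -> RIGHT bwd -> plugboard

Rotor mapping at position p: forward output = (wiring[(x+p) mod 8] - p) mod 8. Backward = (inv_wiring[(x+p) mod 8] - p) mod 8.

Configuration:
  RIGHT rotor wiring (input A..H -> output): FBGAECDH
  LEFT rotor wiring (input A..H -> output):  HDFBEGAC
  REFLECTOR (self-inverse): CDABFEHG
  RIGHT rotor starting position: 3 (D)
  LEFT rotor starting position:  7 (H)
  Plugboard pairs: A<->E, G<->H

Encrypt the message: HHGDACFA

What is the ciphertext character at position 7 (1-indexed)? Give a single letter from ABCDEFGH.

Char 1 ('H'): step: R->4, L=7; H->plug->G->R->C->L->E->refl->F->L'->F->R'->F->plug->F
Char 2 ('H'): step: R->5, L=7; H->plug->G->R->D->L->G->refl->H->L'->G->R'->B->plug->B
Char 3 ('G'): step: R->6, L=7; G->plug->H->R->E->L->C->refl->A->L'->B->R'->B->plug->B
Char 4 ('D'): step: R->7, L=7; D->plug->D->R->H->L->B->refl->D->L'->A->R'->A->plug->E
Char 5 ('A'): step: R->0, L->0 (L advanced); A->plug->E->R->E->L->E->refl->F->L'->C->R'->F->plug->F
Char 6 ('C'): step: R->1, L=0; C->plug->C->R->H->L->C->refl->A->L'->G->R'->G->plug->H
Char 7 ('F'): step: R->2, L=0; F->plug->F->R->F->L->G->refl->H->L'->A->R'->D->plug->D

D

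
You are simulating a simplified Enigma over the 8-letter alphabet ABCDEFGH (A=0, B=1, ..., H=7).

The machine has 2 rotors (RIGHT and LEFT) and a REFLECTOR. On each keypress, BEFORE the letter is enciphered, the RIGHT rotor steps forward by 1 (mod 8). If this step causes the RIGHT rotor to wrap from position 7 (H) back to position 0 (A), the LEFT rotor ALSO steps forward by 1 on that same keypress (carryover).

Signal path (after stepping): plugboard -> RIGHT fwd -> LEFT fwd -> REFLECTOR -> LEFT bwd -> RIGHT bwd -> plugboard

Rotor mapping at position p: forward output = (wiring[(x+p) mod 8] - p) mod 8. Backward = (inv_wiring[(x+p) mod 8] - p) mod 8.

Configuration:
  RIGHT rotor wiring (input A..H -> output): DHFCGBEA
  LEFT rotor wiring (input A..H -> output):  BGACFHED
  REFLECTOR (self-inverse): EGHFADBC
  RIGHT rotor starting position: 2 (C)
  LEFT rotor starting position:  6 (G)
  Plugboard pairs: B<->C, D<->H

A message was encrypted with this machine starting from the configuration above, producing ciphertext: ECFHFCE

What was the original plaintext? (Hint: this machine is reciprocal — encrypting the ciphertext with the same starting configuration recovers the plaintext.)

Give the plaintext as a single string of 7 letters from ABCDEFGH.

Answer: CFCCBGA

Derivation:
Char 1 ('E'): step: R->3, L=6; E->plug->E->R->F->L->E->refl->A->L'->D->R'->B->plug->C
Char 2 ('C'): step: R->4, L=6; C->plug->B->R->F->L->E->refl->A->L'->D->R'->F->plug->F
Char 3 ('F'): step: R->5, L=6; F->plug->F->R->A->L->G->refl->B->L'->H->R'->B->plug->C
Char 4 ('H'): step: R->6, L=6; H->plug->D->R->B->L->F->refl->D->L'->C->R'->B->plug->C
Char 5 ('F'): step: R->7, L=6; F->plug->F->R->H->L->B->refl->G->L'->A->R'->C->plug->B
Char 6 ('C'): step: R->0, L->7 (L advanced); C->plug->B->R->H->L->F->refl->D->L'->E->R'->G->plug->G
Char 7 ('E'): step: R->1, L=7; E->plug->E->R->A->L->E->refl->A->L'->G->R'->A->plug->A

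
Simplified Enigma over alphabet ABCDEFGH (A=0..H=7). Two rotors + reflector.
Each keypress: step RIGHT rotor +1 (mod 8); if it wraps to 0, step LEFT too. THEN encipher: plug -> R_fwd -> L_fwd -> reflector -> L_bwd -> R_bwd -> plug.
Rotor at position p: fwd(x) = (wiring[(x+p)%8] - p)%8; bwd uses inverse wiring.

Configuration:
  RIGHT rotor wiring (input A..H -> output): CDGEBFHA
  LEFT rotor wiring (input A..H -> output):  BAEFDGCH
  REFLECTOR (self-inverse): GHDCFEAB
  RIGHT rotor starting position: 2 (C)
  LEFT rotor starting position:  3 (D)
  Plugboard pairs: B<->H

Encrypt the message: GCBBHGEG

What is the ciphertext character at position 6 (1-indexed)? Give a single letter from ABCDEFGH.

Char 1 ('G'): step: R->3, L=3; G->plug->G->R->A->L->C->refl->D->L'->C->R'->C->plug->C
Char 2 ('C'): step: R->4, L=3; C->plug->C->R->D->L->H->refl->B->L'->H->R'->F->plug->F
Char 3 ('B'): step: R->5, L=3; B->plug->H->R->E->L->E->refl->F->L'->G->R'->E->plug->E
Char 4 ('B'): step: R->6, L=3; B->plug->H->R->H->L->B->refl->H->L'->D->R'->G->plug->G
Char 5 ('H'): step: R->7, L=3; H->plug->B->R->D->L->H->refl->B->L'->H->R'->D->plug->D
Char 6 ('G'): step: R->0, L->4 (L advanced); G->plug->G->R->H->L->B->refl->H->L'->A->R'->H->plug->B

B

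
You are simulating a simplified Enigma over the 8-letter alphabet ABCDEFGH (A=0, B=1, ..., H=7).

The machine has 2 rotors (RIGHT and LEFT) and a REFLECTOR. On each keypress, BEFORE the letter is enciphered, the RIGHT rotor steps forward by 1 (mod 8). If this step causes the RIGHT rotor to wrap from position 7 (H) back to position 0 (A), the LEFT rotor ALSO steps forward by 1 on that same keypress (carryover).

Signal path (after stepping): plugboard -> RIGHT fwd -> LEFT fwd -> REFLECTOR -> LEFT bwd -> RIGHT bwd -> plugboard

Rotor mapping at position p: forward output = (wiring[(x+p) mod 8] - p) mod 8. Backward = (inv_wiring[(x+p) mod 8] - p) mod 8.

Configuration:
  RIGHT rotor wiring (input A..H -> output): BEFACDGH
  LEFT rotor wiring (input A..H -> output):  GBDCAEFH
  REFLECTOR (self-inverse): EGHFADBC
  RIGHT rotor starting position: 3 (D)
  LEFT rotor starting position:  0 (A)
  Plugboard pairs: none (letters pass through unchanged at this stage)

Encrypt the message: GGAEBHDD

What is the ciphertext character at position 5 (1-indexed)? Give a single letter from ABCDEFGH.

Char 1 ('G'): step: R->4, L=0; G->plug->G->R->B->L->B->refl->G->L'->A->R'->F->plug->F
Char 2 ('G'): step: R->5, L=0; G->plug->G->R->D->L->C->refl->H->L'->H->R'->E->plug->E
Char 3 ('A'): step: R->6, L=0; A->plug->A->R->A->L->G->refl->B->L'->B->R'->B->plug->B
Char 4 ('E'): step: R->7, L=0; E->plug->E->R->B->L->B->refl->G->L'->A->R'->A->plug->A
Char 5 ('B'): step: R->0, L->1 (L advanced); B->plug->B->R->E->L->D->refl->F->L'->H->R'->H->plug->H

H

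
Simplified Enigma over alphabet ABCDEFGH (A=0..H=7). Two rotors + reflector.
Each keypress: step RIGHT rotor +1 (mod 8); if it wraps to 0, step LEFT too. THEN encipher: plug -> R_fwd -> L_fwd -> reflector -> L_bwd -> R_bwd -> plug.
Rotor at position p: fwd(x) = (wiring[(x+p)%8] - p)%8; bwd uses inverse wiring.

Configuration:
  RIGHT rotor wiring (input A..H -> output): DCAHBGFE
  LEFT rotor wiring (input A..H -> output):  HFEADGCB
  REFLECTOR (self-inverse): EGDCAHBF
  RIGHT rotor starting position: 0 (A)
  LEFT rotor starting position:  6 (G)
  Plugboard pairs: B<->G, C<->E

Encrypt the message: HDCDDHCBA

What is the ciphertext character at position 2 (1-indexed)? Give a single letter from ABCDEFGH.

Char 1 ('H'): step: R->1, L=6; H->plug->H->R->C->L->B->refl->G->L'->E->R'->F->plug->F
Char 2 ('D'): step: R->2, L=6; D->plug->D->R->E->L->G->refl->B->L'->C->R'->F->plug->F

F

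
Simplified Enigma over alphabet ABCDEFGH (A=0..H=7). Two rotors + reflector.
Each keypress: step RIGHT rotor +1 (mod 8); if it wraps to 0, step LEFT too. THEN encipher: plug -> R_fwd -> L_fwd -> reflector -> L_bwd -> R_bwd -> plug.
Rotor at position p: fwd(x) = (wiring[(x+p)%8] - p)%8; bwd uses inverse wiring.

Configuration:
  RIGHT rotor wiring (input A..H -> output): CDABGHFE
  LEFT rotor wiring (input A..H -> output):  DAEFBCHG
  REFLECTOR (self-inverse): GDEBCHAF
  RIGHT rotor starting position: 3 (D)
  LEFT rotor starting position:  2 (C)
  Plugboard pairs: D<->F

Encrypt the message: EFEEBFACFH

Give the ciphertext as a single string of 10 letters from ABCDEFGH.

Answer: CBCCCHDDBF

Derivation:
Char 1 ('E'): step: R->4, L=2; E->plug->E->R->G->L->B->refl->D->L'->B->R'->C->plug->C
Char 2 ('F'): step: R->5, L=2; F->plug->D->R->F->L->E->refl->C->L'->A->R'->B->plug->B
Char 3 ('E'): step: R->6, L=2; E->plug->E->R->C->L->H->refl->F->L'->E->R'->C->plug->C
Char 4 ('E'): step: R->7, L=2; E->plug->E->R->C->L->H->refl->F->L'->E->R'->C->plug->C
Char 5 ('B'): step: R->0, L->3 (L advanced); B->plug->B->R->D->L->E->refl->C->L'->A->R'->C->plug->C
Char 6 ('F'): step: R->1, L=3; F->plug->D->R->F->L->A->refl->G->L'->B->R'->H->plug->H
Char 7 ('A'): step: R->2, L=3; A->plug->A->R->G->L->F->refl->H->L'->C->R'->F->plug->D
Char 8 ('C'): step: R->3, L=3; C->plug->C->R->E->L->D->refl->B->L'->H->R'->F->plug->D
Char 9 ('F'): step: R->4, L=3; F->plug->D->R->A->L->C->refl->E->L'->D->R'->B->plug->B
Char 10 ('H'): step: R->5, L=3; H->plug->H->R->B->L->G->refl->A->L'->F->R'->D->plug->F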